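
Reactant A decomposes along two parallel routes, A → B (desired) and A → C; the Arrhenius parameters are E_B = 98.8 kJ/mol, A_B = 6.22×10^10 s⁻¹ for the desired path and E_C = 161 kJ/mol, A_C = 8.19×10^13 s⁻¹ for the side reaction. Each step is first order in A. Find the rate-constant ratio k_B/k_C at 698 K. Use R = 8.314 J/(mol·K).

Since both paths have the same order in A, the concentration cancels and S_{B/C} = k_B/k_C = (A_B/A_C)·exp[(E_C−E_B)/(RT)].
(E_C−E_B)/(RT) = (161−98.8)×10³/(8.314×698) = 62200/5803 = 10.72.
k_B/k_C = (6.22×10^10/8.19×10^13)·exp(10.72) = 7.595×10^-4 × 45174 = 34.3.

34.3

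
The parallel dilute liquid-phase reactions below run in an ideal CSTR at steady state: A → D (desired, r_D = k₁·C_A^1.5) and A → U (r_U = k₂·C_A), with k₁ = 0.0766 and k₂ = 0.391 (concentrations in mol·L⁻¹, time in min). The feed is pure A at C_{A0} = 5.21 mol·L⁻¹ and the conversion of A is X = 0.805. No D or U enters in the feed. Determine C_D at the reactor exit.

0.692 mol·L⁻¹

Exit C_A = C_{A0}(1−X) = 5.21×0.195 = 1.016 mol·L⁻¹.
Rates in a CSTR are evaluated at the outlet concentration: r_D = 0.0766×1.016^1.5 = 0.07844, r_U = 0.391×1.016 = 0.3972.
Fraction of consumed A going to D: r_D/(r_D+r_U) = 0.1649.
C_D = 0.1649·C_{A0}·X = 0.1649×5.21×0.805 = 0.692 mol·L⁻¹.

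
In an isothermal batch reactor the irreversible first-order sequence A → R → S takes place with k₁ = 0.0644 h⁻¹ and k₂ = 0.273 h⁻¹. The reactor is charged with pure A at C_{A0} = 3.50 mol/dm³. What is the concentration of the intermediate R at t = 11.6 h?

Solving the coupled first-order balances gives C_R(t) = [k₁/(k₂−k₁)]·C_{A0}·(e^(−k₁t) − e^(−k₂t)).
e^(−k₁t) = e^(−0.0644×11.6) = e^(−0.7470) = 0.4738; e^(−k₂t) = e^(−3.167) = 0.04214.
C_R = 0.0644×3.50/(0.273−0.0644) × (0.4738−0.04214) = 1.081×0.4316 = 0.4664 mol/dm³.

0.466 mol/dm³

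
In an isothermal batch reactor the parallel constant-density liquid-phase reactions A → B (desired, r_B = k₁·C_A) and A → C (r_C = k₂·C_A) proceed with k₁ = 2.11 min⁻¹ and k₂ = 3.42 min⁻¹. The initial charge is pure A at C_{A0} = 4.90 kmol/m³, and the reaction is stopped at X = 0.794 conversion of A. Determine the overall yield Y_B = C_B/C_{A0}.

0.303

C_A = C_{A0}(1−X) = 1.009 kmol/m³.
Both paths are first order in A, so the instantaneous fraction to B is constant: dC_B/d(−C_A) = k₁/(k₁+k₂) = 0.3816.
C_B = 0.3816·(C_{A0}−C_A) = 0.3816×3.891 = 1.48 kmol/m³.
Y_B = C_B/C_{A0} = 1.484/4.90 = 0.303.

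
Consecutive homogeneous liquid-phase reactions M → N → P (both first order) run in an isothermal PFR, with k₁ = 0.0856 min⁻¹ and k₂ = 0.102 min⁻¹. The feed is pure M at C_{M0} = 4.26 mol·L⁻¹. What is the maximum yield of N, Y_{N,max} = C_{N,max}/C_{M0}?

For a first-order series the maximum intermediate yield is C_{N,max}/C_{M0} = (k₁/k₂)^[k₂/(k₂−k₁)].
= (0.0856/0.102)^(0.102/(0.102−0.0856)) = (0.8392)^(6.220) = 0.3361.

0.336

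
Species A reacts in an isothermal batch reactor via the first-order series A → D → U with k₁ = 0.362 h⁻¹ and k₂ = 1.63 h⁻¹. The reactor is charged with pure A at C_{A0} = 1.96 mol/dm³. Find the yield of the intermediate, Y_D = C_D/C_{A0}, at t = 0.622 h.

The intermediate concentration in a first-order A→B→C sequence is C_D = k₁C_{A0}(e^(−k₁t) − e^(−k₂t))/(k₂−k₁).
e^(−k₁t) = e^(−0.362×0.622) = e^(−0.2252) = 0.7984; e^(−k₂t) = e^(−1.014) = 0.3628.
C_D = 0.362×1.96/(1.63−0.362) × (0.7984−0.3628) = 0.5596×0.4356 = 0.2437 mol/dm³.
Y_D = C_D/C_{A0} = 0.2437/1.96 = 0.124.

0.124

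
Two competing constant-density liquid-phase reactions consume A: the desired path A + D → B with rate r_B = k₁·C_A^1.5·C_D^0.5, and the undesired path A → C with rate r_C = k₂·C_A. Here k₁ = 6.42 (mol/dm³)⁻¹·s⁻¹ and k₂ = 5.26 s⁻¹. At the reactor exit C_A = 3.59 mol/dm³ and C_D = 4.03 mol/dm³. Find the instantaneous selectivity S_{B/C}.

S_{B/C} = r_B/r_C = (k₁·C_A^1.5·C_D^0.5)/(k₂·C_A) = (k₁/k₂)·C_A^0.5·C_D^0.5.
= (6.42×3.590^1.5×4.030^0.5) / (5.26×3.590) = 87.67/18.88 = 4.64.
Since the desired path is higher order in A, keeping C_A high (PFR or concentrated feed) favours B.

4.64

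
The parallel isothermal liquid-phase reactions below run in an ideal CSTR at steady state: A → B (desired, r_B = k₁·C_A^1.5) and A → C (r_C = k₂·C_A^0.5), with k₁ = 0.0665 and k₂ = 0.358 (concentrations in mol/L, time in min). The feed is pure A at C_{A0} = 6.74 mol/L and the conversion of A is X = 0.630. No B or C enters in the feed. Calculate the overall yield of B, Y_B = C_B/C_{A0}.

Exit C_A = C_{A0}(1−X) = 6.74×0.370 = 2.494 mol/L.
In a CSTR the entire volume is at exit conditions, so r_B = 0.0665×2.494^1.5 = 0.2619 and r_C = 0.358×2.494^0.5 = 0.5653.
Fraction of consumed A going to B: r_B/(r_B+r_C) = 0.3166.
C_B = 0.3166·C_{A0}·X = 0.3166×6.74×0.630 = 1.34 mol/L; Y_B = C_B/C_{A0} = 0.199.

0.199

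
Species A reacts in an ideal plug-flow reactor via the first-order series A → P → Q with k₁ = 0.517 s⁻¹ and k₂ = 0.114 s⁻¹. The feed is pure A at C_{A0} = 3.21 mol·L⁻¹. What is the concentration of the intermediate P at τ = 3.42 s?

For first-order series with pure A initially, C_P(τ) = k₁C_{A0}/(k₂−k₁)·(e^(−k₁τ) − e^(−k₂τ)).
e^(−k₁τ) = e^(−0.517×3.42) = e^(−1.768) = 0.1707; e^(−k₂τ) = e^(−0.3899) = 0.6771.
C_P = 0.517×3.21/(0.114−0.517) × (0.1707−0.6771) = (-4.118)×(-0.5065) = 2.086 mol·L⁻¹.

2.09 mol·L⁻¹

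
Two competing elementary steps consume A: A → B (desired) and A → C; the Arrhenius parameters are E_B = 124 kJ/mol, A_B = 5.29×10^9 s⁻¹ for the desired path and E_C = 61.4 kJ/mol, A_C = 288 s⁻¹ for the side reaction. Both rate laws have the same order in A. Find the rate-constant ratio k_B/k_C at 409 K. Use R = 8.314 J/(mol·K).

With equal orders, S_{B/C} = k_B/k_C = (A_B/A_C)·exp[(E_C−E_B)/(RT)].
(E_C−E_B)/(RT) = (61.4−124)×10³/(8.314×409) = -62600/3400 = -18.41.
k_B/k_C = (5.29×10^9/288)·exp(-18.41) = 1.837×10^7 × 1.011×10^-8 = 0.186.

0.186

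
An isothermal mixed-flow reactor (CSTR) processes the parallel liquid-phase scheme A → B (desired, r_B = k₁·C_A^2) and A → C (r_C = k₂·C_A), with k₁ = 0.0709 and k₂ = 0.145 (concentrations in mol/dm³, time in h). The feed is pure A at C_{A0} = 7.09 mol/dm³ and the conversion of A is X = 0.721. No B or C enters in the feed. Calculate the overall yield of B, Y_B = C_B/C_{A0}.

0.354

Exit C_A = C_{A0}(1−X) = 7.09×0.279 = 1.978 mol/dm³.
In a CSTR the entire volume is at exit conditions, so r_B = 0.0709×1.978^2 = 0.2774 and r_C = 0.145×1.978 = 0.2868.
Fraction of consumed A going to B: r_B/(r_B+r_C) = 0.4917.
C_B = 0.4917·C_{A0}·X = 0.4917×7.09×0.721 = 2.51 mol/dm³; Y_B = C_B/C_{A0} = 0.354.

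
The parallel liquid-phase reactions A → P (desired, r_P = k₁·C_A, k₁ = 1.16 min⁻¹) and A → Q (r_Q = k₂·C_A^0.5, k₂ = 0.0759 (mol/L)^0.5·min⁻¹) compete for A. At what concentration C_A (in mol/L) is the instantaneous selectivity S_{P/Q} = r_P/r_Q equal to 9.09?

S_{P/Q} = (k₁/k₂)·C_A^0.5 ⇒ C_A = (S·k₂/k₁)^(2).
= (9.09×0.0759/1.16)^(2) = (0.5948)^(2) = 0.354 mol/L.

0.354 mol/L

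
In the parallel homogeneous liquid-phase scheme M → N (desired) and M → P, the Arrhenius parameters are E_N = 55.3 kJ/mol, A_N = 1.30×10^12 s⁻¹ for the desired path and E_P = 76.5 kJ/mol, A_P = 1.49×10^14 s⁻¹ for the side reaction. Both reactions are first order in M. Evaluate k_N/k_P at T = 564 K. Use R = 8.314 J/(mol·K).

0.802

k_N/k_P = (A_N/A_P)·exp[−(E_N−E_P)/(RT)] = (A_N/A_P)·exp[(E_P−E_N)/(RT)].
(E_P−E_N)/(RT) = (76.5−55.3)×10³/(8.314×564) = 21200/4689 = 4.521.
k_N/k_P = (1.30×10^12/1.49×10^14)·exp(4.521) = 0.008725 × 91.94 = 0.802.
Since E_N < E_P, lowering the temperature improves selectivity toward N.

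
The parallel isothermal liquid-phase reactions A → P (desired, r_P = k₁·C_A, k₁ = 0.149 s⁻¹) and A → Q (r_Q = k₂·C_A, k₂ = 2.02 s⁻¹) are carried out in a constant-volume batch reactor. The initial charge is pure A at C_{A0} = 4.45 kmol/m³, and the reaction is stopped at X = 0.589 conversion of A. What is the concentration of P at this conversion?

C_A = C_{A0}(1−X) = 1.829 kmol/m³.
Both paths are first order in A, so the instantaneous fraction to P is constant: dC_P/d(−C_A) = k₁/(k₁+k₂) = 0.06870.
C_P = 0.06870·(C_{A0}−C_A) = 0.06870×2.621 = 0.180 kmol/m³.

0.180 kmol/m³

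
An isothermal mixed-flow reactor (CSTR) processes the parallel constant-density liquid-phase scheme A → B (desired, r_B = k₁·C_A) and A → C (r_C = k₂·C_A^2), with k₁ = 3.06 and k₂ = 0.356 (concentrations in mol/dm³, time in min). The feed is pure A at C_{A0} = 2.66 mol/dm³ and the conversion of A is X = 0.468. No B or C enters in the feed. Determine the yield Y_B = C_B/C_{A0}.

Exit C_A = C_{A0}(1−X) = 2.66×0.532 = 1.415 mol/dm³.
A CSTR operates uniformly at the exit composition, giving r_B = 4.330 and r_C = 0.7129 (each k·C_A^n at C_A = 1.415).
Fraction of consumed A going to B: r_B/(r_B+r_C) = 0.8586.
C_B = 0.8586·C_{A0}·X = 0.8586×2.66×0.468 = 1.07 mol/dm³; Y_B = C_B/C_{A0} = 0.402.

0.402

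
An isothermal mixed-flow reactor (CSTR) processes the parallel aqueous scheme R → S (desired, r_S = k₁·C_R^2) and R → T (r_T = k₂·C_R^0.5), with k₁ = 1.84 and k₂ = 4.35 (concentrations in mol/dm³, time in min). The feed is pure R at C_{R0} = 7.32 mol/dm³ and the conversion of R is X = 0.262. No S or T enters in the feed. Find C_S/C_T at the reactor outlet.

5.31

Exit C_R = C_{R0}(1−X) = 7.32×0.738 = 5.402 mol/dm³.
In a CSTR the entire volume is at exit conditions, so r_S = 1.84×5.402^2 = 53.70 and r_T = 4.35×5.402^0.5 = 10.11.
Overall selectivity = C_S/C_T = r_Sτ/(r_Tτ) = r_S/r_T = 5.31.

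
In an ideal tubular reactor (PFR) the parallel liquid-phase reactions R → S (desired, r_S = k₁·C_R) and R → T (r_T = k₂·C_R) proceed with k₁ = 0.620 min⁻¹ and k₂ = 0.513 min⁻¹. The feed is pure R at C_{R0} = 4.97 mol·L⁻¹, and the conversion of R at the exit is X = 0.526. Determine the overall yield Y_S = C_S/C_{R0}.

C_R = C_{R0}(1−X) = 2.356 mol·L⁻¹.
Both paths are first order in R, so the instantaneous fraction to S is constant: dC_S/d(−C_R) = k₁/(k₁+k₂) = 0.5472.
C_S = 0.5472·(C_{R0}−C_R) = 0.5472×2.614 = 1.43 mol·L⁻¹.
Y_S = C_S/C_{R0} = 1.431/4.97 = 0.288.

0.288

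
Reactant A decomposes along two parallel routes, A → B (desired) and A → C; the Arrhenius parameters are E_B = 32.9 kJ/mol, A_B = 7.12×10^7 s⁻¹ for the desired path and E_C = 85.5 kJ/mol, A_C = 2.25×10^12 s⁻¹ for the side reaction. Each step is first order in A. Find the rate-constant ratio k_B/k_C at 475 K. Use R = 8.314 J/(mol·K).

Since both paths have the same order in A, the concentration cancels and S_{B/C} = k_B/k_C = (A_B/A_C)·exp[(E_C−E_B)/(RT)].
(E_C−E_B)/(RT) = (85.5−32.9)×10³/(8.314×475) = 52600/3949 = 13.32.
k_B/k_C = (7.12×10^7/2.25×10^12)·exp(13.32) = 3.164×10^-5 × 6.088×10^5 = 19.3.
Since E_B < E_C, lowering the temperature improves selectivity toward B.

19.3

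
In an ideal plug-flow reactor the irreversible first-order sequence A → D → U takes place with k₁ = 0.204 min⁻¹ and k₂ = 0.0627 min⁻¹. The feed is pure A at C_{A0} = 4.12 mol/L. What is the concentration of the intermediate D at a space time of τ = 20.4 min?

1.56 mol/L

Solving the coupled first-order balances gives C_D(τ) = [k₁/(k₂−k₁)]·C_{A0}·(e^(−k₁τ) − e^(−k₂τ)).
e^(−k₁τ) = e^(−0.204×20.4) = e^(−4.162) = 0.01558; e^(−k₂τ) = e^(−1.279) = 0.2783.
C_D = 0.204×4.12/(0.0627−0.204) × (0.01558−0.2783) = (-5.948)×(-0.2627) = 1.563 mol/L.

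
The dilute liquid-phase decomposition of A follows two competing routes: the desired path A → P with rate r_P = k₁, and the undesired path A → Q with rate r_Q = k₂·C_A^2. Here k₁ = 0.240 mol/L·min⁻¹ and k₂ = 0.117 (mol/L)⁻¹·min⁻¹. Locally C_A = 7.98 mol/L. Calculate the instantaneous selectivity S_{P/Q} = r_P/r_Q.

0.0322

S_{P/Q} = r_P/r_Q = (k₁)/(k₂·C_A^2) = (k₁/k₂)·C_A^-2.
= (0.240) / (0.117×7.980^2) = 0.2400/7.451 = 0.0322.
The undesired path is higher order in A, so low C_A (CSTR or dilute feed) favours P.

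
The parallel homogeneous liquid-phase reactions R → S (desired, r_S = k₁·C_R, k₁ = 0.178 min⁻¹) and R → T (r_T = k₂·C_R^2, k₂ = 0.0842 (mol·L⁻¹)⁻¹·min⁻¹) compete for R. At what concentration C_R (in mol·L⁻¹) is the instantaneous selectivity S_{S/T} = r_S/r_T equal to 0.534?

3.96 mol·L⁻¹

S_{S/T} = (k₁/k₂)·C_R⁻¹ ⇒ C_R = (S·k₂/k₁)^(-1).
= (0.534×0.0842/0.178)^(-1) = (0.2526)^(-1) = 3.96 mol·L⁻¹.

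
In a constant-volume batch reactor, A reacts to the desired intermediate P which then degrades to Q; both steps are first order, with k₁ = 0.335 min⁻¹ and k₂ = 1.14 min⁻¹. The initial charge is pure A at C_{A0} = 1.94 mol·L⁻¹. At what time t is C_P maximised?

Setting dC_P/dt = 0 gives t_opt = ln(k₂/k₁)/(k₂−k₁).
= ln(1.14/0.335)/(1.14−0.335) = ln(3.403)/0.8050 = 1.225/0.8050 = 1.52 min.

1.52 min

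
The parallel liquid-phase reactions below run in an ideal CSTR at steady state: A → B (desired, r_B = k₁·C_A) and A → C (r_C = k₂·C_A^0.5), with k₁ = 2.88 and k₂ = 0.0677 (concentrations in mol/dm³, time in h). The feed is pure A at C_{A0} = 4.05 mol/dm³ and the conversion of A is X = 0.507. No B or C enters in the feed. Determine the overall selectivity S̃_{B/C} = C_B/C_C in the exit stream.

Exit C_A = C_{A0}(1−X) = 4.05×0.493 = 1.997 mol/dm³.
A CSTR operates uniformly at the exit composition, giving r_B = 5.750 and r_C = 0.09566 (each k·C_A^n at C_A = 1.997).
Overall selectivity = C_B/C_C = r_Bτ/(r_Cτ) = r_B/r_C = 60.1.

60.1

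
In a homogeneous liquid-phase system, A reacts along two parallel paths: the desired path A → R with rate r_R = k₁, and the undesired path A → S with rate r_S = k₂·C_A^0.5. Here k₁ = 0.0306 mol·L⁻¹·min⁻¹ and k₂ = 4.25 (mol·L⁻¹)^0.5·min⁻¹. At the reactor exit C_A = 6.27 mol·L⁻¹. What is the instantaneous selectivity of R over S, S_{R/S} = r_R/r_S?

S_{R/S} = r_R/r_S = (k₁)/(k₂·C_A^0.5) = (k₁/k₂)·C_A^-0.5.
= (0.0306) / (4.25×6.270^0.5) = 0.03060/10.64 = 0.00288.

0.00288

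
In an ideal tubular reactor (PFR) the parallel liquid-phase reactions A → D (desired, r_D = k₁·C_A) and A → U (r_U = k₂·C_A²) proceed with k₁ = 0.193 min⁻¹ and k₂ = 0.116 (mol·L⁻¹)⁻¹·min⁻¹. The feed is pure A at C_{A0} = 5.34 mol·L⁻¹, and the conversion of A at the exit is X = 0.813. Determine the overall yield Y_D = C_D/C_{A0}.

0.301

C_A = C_{A0}(1−X) = 0.9986 mol·L⁻¹.
Along a PFR/batch, dC_D/dC_A = −r_D/(r_D+r_U) = −k₁/(k₁+k₂·C_A).
Integrating from C_{A0} to C_A: C_D = (0.193/0.116)·ln[(0.193+0.116·5.34)/(0.193+0.116·0.999)] = 1.664·ln(0.8124/0.3088) = 1.609 mol·L⁻¹.
Y_D = C_D/C_{A0} = 1.609/5.34 = 0.301.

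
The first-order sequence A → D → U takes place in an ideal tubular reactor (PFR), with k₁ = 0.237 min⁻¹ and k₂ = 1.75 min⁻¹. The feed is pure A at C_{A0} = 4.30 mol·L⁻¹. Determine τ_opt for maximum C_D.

Setting dC_D/dτ = 0 gives τ_opt = ln(k₂/k₁)/(k₂−k₁).
= ln(1.75/0.237)/(1.75−0.237) = ln(7.384)/1.513 = 1.999/1.513 = 1.32 min.

1.32 min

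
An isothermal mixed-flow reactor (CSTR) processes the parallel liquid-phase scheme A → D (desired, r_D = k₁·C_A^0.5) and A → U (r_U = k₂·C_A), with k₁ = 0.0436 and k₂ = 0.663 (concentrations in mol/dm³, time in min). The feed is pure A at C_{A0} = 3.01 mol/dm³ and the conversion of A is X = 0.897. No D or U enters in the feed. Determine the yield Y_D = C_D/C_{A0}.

0.0948

Exit C_A = C_{A0}(1−X) = 3.01×0.103 = 0.3100 mol/dm³.
A CSTR operates uniformly at the exit composition, giving r_D = 0.02428 and r_U = 0.2055 (each k·C_A^n at C_A = 0.3100).
Fraction of consumed A going to D: r_D/(r_D+r_U) = 0.1056.
C_D = 0.1056·C_{A0}·X = 0.1056×3.01×0.897 = 0.285 mol/dm³; Y_D = C_D/C_{A0} = 0.0948.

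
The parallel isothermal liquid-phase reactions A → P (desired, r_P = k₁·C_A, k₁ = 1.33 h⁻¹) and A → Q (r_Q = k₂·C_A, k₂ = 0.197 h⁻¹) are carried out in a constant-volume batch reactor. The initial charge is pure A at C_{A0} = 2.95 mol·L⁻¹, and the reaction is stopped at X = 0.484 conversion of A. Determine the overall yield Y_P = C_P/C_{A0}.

0.422

C_A = C_{A0}(1−X) = 1.522 mol·L⁻¹.
Both paths are first order in A, so the instantaneous fraction to P is constant: dC_P/d(−C_A) = k₁/(k₁+k₂) = 0.8710.
C_P = 0.8710·(C_{A0}−C_A) = 0.8710×1.428 = 1.24 mol·L⁻¹.
Y_P = C_P/C_{A0} = 1.244/2.95 = 0.422.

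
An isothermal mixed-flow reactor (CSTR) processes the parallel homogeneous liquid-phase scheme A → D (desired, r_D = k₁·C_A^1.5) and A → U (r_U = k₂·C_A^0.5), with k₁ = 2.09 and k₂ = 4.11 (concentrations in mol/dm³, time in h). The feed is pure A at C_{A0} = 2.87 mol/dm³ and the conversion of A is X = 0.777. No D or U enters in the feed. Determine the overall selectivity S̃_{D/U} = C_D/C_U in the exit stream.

0.325

Exit C_A = C_{A0}(1−X) = 2.87×0.223 = 0.6400 mol/dm³.
In a CSTR the entire volume is at exit conditions, so r_D = 2.09×0.6400^1.5 = 1.070 and r_U = 4.11×0.6400^0.5 = 3.288.
Overall selectivity = C_D/C_U = r_Dτ/(r_Uτ) = r_D/r_U = 0.325.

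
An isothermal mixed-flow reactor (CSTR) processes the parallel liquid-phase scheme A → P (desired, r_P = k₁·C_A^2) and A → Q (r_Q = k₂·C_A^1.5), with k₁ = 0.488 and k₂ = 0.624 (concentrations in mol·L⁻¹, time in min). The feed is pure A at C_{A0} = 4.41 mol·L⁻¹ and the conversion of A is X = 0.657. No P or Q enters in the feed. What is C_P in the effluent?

1.42 mol·L⁻¹

Exit C_A = C_{A0}(1−X) = 4.41×0.343 = 1.513 mol·L⁻¹.
Rates in a CSTR are evaluated at the outlet concentration: r_P = 0.488×1.513^2 = 1.117, r_Q = 0.624×1.513^1.5 = 1.161.
Fraction of consumed A going to P: r_P/(r_P+r_Q) = 0.4903.
C_P = 0.4903·C_{A0}·X = 0.4903×4.41×0.657 = 1.42 mol·L⁻¹.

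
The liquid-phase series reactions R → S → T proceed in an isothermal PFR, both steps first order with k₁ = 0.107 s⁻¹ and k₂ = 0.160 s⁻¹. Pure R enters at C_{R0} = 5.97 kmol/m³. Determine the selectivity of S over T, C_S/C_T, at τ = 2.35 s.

Solving the coupled first-order balances gives C_S(τ) = [k₁/(k₂−k₁)]·C_{R0}·(e^(−k₁τ) − e^(−k₂τ)).
e^(−k₁τ) = e^(−0.107×2.35) = e^(−0.2515) = 0.7777; e^(−k₂τ) = e^(−0.3760) = 0.6866.
C_S = 0.107×5.97/(0.160−0.107) × (0.7777−0.6866) = 12.05×0.09107 = 1.098 kmol/m³.
C_R = C_{R0}e^(−k₁τ) = 4.643 kmol/m³, so C_T = C_{R0}−C_R−C_S = 0.2297 kmol/m³; C_S/C_T = 4.78.

4.78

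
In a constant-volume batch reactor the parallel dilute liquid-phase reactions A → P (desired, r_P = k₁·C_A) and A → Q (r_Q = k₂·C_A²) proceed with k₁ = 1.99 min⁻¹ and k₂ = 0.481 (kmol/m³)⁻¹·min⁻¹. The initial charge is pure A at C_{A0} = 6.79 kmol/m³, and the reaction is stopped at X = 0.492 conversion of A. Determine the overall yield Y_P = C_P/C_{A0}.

C_A = C_{A0}(1−X) = 3.449 kmol/m³.
Along a PFR/batch, dC_P/dC_A = −r_P/(r_P+r_Q) = −k₁/(k₁+k₂·C_A).
Integrating from C_{A0} to C_A: C_P = (1.99/0.481)·ln[(1.99+0.481·6.79)/(1.99+0.481·3.45)] = 4.137·ln(5.256/3.649) = 1.510 kmol/m³.
Y_P = C_P/C_{A0} = 1.510/6.79 = 0.222.

0.222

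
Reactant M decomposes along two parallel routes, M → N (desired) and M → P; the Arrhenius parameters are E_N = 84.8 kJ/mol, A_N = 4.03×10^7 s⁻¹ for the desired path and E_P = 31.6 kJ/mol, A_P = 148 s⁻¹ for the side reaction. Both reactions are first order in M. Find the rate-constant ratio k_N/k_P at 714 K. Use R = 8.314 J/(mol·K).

Since both paths have the same order in M, the concentration cancels and S_{N/P} = k_N/k_P = (A_N/A_P)·exp[(E_P−E_N)/(RT)].
(E_P−E_N)/(RT) = (31.6−84.8)×10³/(8.314×714) = -53200/5936 = -8.962.
k_N/k_P = (4.03×10^7/148)·exp(-8.962) = 2.723×10^5 × 1.282×10^-4 = 34.9.

34.9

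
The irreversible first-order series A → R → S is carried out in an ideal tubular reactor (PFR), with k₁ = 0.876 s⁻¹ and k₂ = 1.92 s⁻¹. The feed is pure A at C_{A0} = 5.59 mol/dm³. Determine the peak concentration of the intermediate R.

Evaluating C_R at τ_opt = ln(k₂/k₁)/(k₂−k₁) gives C_{R,max}/C_{A0} = (k₁/k₂)^[k₂/(k₂−k₁)].
= (0.876/1.92)^(1.92/(1.92−0.876)) = (0.4563)^(1.839) = 0.2362.
C_{R,max} = 0.2362×5.59 = 1.32 mol/dm³.

1.32 mol/dm³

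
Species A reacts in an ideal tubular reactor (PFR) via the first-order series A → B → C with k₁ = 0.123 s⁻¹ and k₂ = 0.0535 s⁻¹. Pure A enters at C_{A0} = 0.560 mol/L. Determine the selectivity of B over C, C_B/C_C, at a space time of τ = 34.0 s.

For first-order series with pure A initially, C_B(τ) = k₁C_{A0}/(k₂−k₁)·(e^(−k₁τ) − e^(−k₂τ)).
e^(−k₁τ) = e^(−0.123×34.0) = e^(−4.182) = 0.01527; e^(−k₂τ) = e^(−1.819) = 0.1622.
C_B = 0.123×0.560/(0.0535−0.123) × (0.01527−0.1622) = (-0.9911)×(-0.1469) = 0.1456 mol/L.
C_A = C_{A0}e^(−k₁τ) = 0.008550 mol/L, so C_C = C_{A0}−C_A−C_B = 0.4058 mol/L; C_B/C_C = 0.359.

0.359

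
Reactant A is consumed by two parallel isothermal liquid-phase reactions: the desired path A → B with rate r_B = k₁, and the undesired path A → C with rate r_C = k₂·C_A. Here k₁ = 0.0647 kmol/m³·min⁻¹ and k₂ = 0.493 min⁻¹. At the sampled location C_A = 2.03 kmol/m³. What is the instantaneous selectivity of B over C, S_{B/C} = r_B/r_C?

0.0646

S_{B/C} = r_B/r_C = (k₁)/(k₂·C_A) = (k₁/k₂)·C_A⁻¹.
= (0.0647) / (0.493×2.030) = 0.06470/1.001 = 0.0646.
The undesired path is higher order in A, so low C_A (CSTR or dilute feed) favours B.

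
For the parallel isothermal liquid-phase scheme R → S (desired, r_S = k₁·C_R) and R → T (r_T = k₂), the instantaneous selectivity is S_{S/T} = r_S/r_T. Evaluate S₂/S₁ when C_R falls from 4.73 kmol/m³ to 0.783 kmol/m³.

S_{S/T} = (k₁/k₂)·C_R, so S₂/S₁ = (C_{R,2}/C_{R,1}).
= 0.783/4.73 = 0.166.
Selectivity toward S falls as C_R falls — high-concentration operation is favoured.

0.166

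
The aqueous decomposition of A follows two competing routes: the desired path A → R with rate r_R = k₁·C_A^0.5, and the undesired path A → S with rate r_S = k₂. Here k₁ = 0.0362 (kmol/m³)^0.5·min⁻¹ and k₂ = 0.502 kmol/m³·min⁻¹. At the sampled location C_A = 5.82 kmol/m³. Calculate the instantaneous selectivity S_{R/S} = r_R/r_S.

S_{R/S} = r_R/r_S = (k₁·C_A^0.5)/(k₂) = (k₁/k₂)·C_A^0.5.
= (0.0362×5.820^0.5) / (0.502) = 0.08733/0.5020 = 0.174.

0.174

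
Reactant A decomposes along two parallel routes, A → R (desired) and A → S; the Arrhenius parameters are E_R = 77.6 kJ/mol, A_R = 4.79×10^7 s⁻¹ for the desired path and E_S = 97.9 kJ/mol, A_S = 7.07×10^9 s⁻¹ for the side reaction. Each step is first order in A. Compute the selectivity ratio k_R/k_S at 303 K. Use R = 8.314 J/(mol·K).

With equal orders, S_{R/S} = k_R/k_S = (A_R/A_S)·exp[(E_S−E_R)/(RT)].
(E_S−E_R)/(RT) = (97.9−77.6)×10³/(8.314×303) = 20300/2519 = 8.058.
k_R/k_S = (4.79×10^7/7.07×10^9)·exp(8.058) = 0.006775 × 3160 = 21.4.
Since E_R < E_S, lowering the temperature improves selectivity toward R.

21.4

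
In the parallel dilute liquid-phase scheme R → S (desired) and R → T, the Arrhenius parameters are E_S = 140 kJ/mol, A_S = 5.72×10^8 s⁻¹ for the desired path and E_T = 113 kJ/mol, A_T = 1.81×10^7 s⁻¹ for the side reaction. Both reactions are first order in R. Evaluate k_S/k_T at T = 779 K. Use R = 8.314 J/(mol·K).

0.489

Since both paths have the same order in R, the concentration cancels and S_{S/T} = k_S/k_T = (A_S/A_T)·exp[(E_T−E_S)/(RT)].
(E_T−E_S)/(RT) = (113−140)×10³/(8.314×779) = -27000/6477 = -4.169.
k_S/k_T = (5.72×10^8/1.81×10^7)·exp(-4.169) = 31.60 × 0.01547 = 0.489.
Since E_S > E_T, raising the temperature improves selectivity toward S.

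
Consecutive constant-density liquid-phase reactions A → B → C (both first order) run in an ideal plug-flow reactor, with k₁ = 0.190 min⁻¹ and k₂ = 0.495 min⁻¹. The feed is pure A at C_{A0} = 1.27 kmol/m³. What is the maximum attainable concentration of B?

For a first-order series the maximum intermediate yield is C_{B,max}/C_{A0} = (k₁/k₂)^[k₂/(k₂−k₁)].
= (0.190/0.495)^(0.495/(0.495−0.190)) = (0.3838)^(1.623) = 0.2114.
C_{B,max} = 0.2114×1.27 = 0.268 kmol/m³.

0.268 kmol/m³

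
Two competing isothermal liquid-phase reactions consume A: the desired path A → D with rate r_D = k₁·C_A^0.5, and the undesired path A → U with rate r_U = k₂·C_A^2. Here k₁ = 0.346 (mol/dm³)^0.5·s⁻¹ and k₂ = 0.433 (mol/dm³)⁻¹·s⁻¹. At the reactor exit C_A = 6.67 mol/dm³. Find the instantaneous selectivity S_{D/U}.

0.0464

S_{D/U} = r_D/r_U = (k₁·C_A^0.5)/(k₂·C_A^2) = (k₁/k₂)·C_A^-1.5.
= (0.346×6.670^0.5) / (0.433×6.670^2) = 0.8936/19.26 = 0.0464.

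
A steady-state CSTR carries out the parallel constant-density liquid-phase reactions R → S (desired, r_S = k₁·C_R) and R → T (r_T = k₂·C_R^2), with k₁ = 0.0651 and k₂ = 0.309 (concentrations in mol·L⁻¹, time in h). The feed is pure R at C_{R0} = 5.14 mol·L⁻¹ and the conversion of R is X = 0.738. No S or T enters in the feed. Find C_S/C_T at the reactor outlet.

Exit C_R = C_{R0}(1−X) = 5.14×0.262 = 1.347 mol·L⁻¹.
In a CSTR the entire volume is at exit conditions, so r_S = 0.0651×1.347 = 0.08767 and r_T = 0.309×1.347^2 = 0.5604.
Overall selectivity = C_S/C_T = r_Sτ/(r_Tτ) = r_S/r_T = 0.156.

0.156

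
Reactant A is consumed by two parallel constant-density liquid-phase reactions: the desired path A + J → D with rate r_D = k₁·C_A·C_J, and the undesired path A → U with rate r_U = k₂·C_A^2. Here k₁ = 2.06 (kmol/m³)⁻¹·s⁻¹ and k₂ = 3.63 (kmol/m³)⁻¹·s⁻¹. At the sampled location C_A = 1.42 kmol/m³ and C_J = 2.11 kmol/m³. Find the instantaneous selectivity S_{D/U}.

S_{D/U} = r_D/r_U = (k₁·C_A·C_J)/(k₂·C_A^2) = (k₁/k₂)·C_A⁻¹·C_J.
= (2.06×1.420×2.110) / (3.63×1.420^2) = 6.172/7.320 = 0.843.
The undesired path is higher order in A, so low C_A (CSTR or dilute feed) favours D.

0.843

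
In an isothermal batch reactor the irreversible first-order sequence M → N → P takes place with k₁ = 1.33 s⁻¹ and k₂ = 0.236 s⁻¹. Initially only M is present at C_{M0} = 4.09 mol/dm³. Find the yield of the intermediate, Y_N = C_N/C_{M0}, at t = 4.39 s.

The intermediate concentration in a first-order A→B→C sequence is C_N = k₁C_{M0}(e^(−k₁t) − e^(−k₂t))/(k₂−k₁).
e^(−k₁t) = e^(−1.33×4.39) = e^(−5.839) = 0.002913; e^(−k₂t) = e^(−1.036) = 0.3549.
C_N = 1.33×4.09/(0.236−1.33) × (0.002913−0.3549) = (-4.972)×(-0.3519) = 1.750 mol/dm³.
Y_N = C_N/C_{M0} = 1.750/4.09 = 0.428.

0.428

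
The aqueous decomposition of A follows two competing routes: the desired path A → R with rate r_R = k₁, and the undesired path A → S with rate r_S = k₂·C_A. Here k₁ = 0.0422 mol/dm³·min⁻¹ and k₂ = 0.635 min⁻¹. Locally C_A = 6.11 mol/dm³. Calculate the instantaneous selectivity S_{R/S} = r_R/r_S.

0.0109

S_{R/S} = r_R/r_S = (k₁)/(k₂·C_A) = (k₁/k₂)·C_A⁻¹.
= (0.0422) / (0.635×6.110) = 0.04220/3.880 = 0.0109.
The undesired path is higher order in A, so low C_A (CSTR or dilute feed) favours R.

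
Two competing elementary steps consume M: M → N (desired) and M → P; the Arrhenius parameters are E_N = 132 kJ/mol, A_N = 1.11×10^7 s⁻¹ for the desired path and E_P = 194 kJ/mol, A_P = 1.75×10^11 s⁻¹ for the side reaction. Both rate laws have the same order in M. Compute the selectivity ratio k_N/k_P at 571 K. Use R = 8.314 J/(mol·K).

With equal orders, S_{N/P} = k_N/k_P = (A_N/A_P)·exp[(E_P−E_N)/(RT)].
(E_P−E_N)/(RT) = (194−132)×10³/(8.314×571) = 62000/4747 = 13.06.
k_N/k_P = (1.11×10^7/1.75×10^11)·exp(13.06) = 6.343×10^-5 × 4.698×10^5 = 29.8.

29.8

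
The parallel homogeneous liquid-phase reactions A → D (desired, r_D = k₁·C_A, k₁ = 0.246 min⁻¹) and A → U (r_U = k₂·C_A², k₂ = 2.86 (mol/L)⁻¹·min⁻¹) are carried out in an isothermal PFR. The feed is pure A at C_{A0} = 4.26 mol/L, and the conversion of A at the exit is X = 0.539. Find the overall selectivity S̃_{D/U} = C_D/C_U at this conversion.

C_A = C_{A0}(1−X) = 1.964 mol/L.
Along a PFR/batch, dC_D/dC_A = −r_D/(r_D+r_U) = −k₁/(k₁+k₂·C_A).
Integrating from C_{A0} to C_A: C_D = (0.246/2.86)·ln[(0.246+2.86·4.26)/(0.246+2.86·1.96)] = 0.08601·ln(12.43/5.863) = 0.06464 mol/L.
C_U = (C_{A0}−C_A)−C_D = 2.232 mol/L; S̃_{D/U} = 0.06464/2.232 = 0.0290.

0.0290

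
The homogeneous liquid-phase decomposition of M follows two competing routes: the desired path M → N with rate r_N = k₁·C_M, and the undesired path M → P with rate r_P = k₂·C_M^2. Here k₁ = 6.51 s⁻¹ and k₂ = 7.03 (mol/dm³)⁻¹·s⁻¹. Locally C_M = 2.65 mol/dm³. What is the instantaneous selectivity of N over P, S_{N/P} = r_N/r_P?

S_{N/P} = r_N/r_P = (k₁·C_M)/(k₂·C_M^2) = (k₁/k₂)·C_M⁻¹.
= (6.51×2.650) / (7.03×2.650^2) = 17.25/49.37 = 0.349.
The undesired path is higher order in M, so low C_M (CSTR or dilute feed) favours N.

0.349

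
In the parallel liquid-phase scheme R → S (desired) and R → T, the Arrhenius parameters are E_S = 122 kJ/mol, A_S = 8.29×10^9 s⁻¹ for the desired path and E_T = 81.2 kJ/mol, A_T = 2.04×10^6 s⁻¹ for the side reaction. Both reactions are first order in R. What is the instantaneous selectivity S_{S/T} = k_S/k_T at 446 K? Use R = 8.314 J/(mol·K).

0.0677

k_S/k_T = (A_S/A_T)·exp[−(E_S−E_T)/(RT)] = (A_S/A_T)·exp[(E_T−E_S)/(RT)].
(E_T−E_S)/(RT) = (81.2−122)×10³/(8.314×446) = -40800/3708 = -11.00.
k_S/k_T = (8.29×10^9/2.04×10^6)·exp(-11.00) = 4064 × 1.665×10^-5 = 0.0677.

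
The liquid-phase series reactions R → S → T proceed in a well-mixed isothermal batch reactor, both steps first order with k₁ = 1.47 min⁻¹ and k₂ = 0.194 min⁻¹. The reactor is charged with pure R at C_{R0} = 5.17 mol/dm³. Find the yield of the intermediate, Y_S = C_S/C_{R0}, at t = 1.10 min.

0.702

Solving the coupled first-order balances gives C_S(t) = [k₁/(k₂−k₁)]·C_{R0}·(e^(−k₁t) − e^(−k₂t)).
e^(−k₁t) = e^(−1.47×1.10) = e^(−1.617) = 0.1985; e^(−k₂t) = e^(−0.2134) = 0.8078.
C_S = 1.47×5.17/(0.194−1.47) × (0.1985−0.8078) = (-5.956)×(-0.6093) = 3.629 mol/dm³.
Y_S = C_S/C_{R0} = 3.629/5.17 = 0.702.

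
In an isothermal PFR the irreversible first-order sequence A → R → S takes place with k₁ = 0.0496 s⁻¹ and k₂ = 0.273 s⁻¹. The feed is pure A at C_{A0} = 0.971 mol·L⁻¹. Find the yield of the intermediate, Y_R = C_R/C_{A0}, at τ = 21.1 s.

Solving the coupled first-order balances gives C_R(τ) = [k₁/(k₂−k₁)]·C_{A0}·(e^(−k₁τ) − e^(−k₂τ)).
e^(−k₁τ) = e^(−0.0496×21.1) = e^(−1.047) = 0.3511; e^(−k₂τ) = e^(−5.760) = 0.003150.
C_R = 0.0496×0.971/(0.273−0.0496) × (0.3511−0.003150) = 0.2156×0.3480 = 0.07502 mol·L⁻¹.
Y_R = C_R/C_{A0} = 0.07502/0.971 = 0.0773.

0.0773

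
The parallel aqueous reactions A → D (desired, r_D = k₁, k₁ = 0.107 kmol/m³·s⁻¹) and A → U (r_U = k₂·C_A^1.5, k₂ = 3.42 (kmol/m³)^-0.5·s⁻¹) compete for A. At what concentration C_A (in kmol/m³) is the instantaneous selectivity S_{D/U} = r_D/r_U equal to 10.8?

S_{D/U} = (k₁/k₂)·C_A^-1.5 ⇒ C_A = (S·k₂/k₁)^(1/(-1.5)).
= (10.8×3.42/0.107)^(-0.6667) = (345.2)^(-0.6667) = 0.0203 kmol/m³.

0.0203 kmol/m³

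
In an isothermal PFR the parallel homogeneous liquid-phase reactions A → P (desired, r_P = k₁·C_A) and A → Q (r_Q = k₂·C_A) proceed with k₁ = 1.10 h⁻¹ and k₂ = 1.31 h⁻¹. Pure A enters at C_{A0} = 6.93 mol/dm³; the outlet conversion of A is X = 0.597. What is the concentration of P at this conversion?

C_A = C_{A0}(1−X) = 2.793 mol/dm³.
Both paths are first order in A, so the instantaneous fraction to P is constant: dC_P/d(−C_A) = k₁/(k₁+k₂) = 0.4564.
C_P = 0.4564·(C_{A0}−C_A) = 0.4564×4.137 = 1.89 mol/dm³.

1.89 mol/dm³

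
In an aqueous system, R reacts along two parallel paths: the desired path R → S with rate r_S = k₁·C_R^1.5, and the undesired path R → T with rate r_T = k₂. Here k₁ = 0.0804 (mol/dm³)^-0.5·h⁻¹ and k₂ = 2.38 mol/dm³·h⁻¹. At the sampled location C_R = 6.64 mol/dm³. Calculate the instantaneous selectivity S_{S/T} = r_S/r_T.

S_{S/T} = r_S/r_T = (k₁·C_R^1.5)/(k₂) = (k₁/k₂)·C_R^1.5.
= (0.0804×6.640^1.5) / (2.38) = 1.376/2.380 = 0.578.
Since the desired path is higher order in R, keeping C_R high (PFR or concentrated feed) favours S.

0.578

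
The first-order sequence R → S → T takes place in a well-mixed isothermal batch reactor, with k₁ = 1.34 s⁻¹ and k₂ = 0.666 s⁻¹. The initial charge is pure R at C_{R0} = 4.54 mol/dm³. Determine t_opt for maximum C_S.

Setting dC_S/dt = 0 gives t_opt = ln(k₂/k₁)/(k₂−k₁).
= ln(0.666/1.34)/(0.666−1.34) = ln(0.4970)/-0.6740 = -0.6991/-0.6740 = 1.04 s.

1.04 s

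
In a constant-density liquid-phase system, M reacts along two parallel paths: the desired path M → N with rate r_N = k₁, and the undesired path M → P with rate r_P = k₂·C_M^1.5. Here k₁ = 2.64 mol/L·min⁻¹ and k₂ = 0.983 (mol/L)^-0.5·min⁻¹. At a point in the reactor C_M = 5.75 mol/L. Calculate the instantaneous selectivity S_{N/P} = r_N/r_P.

S_{N/P} = r_N/r_P = (k₁)/(k₂·C_M^1.5) = (k₁/k₂)·C_M^-1.5.
= (2.64) / (0.983×5.750^1.5) = 2.640/13.55 = 0.195.
The undesired path is higher order in M, so low C_M (CSTR or dilute feed) favours N.

0.195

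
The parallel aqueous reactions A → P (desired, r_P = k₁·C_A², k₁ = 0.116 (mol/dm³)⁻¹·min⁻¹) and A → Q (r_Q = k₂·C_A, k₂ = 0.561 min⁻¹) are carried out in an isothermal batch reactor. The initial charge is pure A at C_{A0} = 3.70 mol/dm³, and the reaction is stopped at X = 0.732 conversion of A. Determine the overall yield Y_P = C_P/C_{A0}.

C_A = C_{A0}(1−X) = 0.9916 mol/dm³.
Along a PFR/batch, dC_Q/dC_A = −r_Q/(r_P+r_Q) = −k₂/(k₂+k₁·C_A).
Integrating from C_{A0} to C_A: C_Q = (0.561/0.116)·ln[(0.561+0.116·3.70)/(0.561+0.116·0.992)] = 4.836·ln(0.9902/0.6760) = 1.846 mol/dm³.
Then C_P = (C_{A0}−C_A) − C_Q = 2.708 − 1.846 = 0.8625 mol/dm³.
Y_P = C_P/C_{A0} = 0.8625/3.70 = 0.233.

0.233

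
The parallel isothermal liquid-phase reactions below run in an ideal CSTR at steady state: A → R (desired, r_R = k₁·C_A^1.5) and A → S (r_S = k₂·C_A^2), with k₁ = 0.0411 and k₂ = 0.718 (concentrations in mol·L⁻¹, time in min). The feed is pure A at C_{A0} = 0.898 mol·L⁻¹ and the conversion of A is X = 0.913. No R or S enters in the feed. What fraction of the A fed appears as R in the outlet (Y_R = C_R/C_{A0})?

0.155

Exit C_A = C_{A0}(1−X) = 0.898×0.0870 = 0.07813 mol·L⁻¹.
A CSTR operates uniformly at the exit composition, giving r_R = 8.975×10^-4 and r_S = 0.004382 (each k·C_A^n at C_A = 0.07813).
Fraction of consumed A going to R: r_R/(r_R+r_S) = 0.1700.
C_R = 0.1700·C_{A0}·X = 0.1700×0.898×0.913 = 0.139 mol·L⁻¹; Y_R = C_R/C_{A0} = 0.155.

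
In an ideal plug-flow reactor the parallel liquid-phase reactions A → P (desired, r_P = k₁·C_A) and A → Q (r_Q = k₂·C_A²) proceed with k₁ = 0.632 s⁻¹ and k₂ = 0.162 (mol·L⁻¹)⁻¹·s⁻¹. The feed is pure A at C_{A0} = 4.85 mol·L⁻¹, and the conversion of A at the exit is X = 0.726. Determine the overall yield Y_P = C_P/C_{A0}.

C_A = C_{A0}(1−X) = 1.329 mol·L⁻¹.
Along a PFR/batch, dC_P/dC_A = −r_P/(r_P+r_Q) = −k₁/(k₁+k₂·C_A).
Integrating from C_{A0} to C_A: C_P = (0.632/0.162)·ln[(0.632+0.162·4.85)/(0.632+0.162·1.33)] = 3.901·ln(1.418/0.8473) = 2.008 mol·L⁻¹.
Y_P = C_P/C_{A0} = 2.008/4.85 = 0.414.

0.414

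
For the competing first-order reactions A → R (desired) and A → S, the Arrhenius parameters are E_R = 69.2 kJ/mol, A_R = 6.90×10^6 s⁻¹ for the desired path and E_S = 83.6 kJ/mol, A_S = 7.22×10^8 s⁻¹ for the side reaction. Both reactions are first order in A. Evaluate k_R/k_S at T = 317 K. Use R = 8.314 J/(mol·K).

2.26

k_R/k_S = (A_R/A_S)·exp[−(E_R−E_S)/(RT)] = (A_R/A_S)·exp[(E_S−E_R)/(RT)].
(E_S−E_R)/(RT) = (83.6−69.2)×10³/(8.314×317) = 14400/2636 = 5.464.
k_R/k_S = (6.90×10^6/7.22×10^8)·exp(5.464) = 0.009557 × 236.0 = 2.26.
Since E_R < E_S, lowering the temperature improves selectivity toward R.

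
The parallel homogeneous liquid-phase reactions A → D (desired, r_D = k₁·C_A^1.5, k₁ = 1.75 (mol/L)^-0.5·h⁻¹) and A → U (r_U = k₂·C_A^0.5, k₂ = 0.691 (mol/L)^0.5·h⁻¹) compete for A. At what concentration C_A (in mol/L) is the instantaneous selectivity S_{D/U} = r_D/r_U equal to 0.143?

S_{D/U} = (k₁/k₂)·C_A ⇒ C_A = S·k₂/k₁.
= 0.143×0.691/1.75 = 0.0565 mol/L.

0.0565 mol/L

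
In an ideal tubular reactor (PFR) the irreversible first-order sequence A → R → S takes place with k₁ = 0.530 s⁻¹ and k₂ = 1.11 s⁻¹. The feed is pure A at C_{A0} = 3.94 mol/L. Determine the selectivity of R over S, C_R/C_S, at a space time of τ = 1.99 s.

The intermediate concentration in a first-order A→B→C sequence is C_R = k₁C_{A0}(e^(−k₁τ) − e^(−k₂τ))/(k₂−k₁).
e^(−k₁τ) = e^(−0.530×1.99) = e^(−1.055) = 0.3483; e^(−k₂τ) = e^(−2.209) = 0.1098.
C_R = 0.530×3.94/(1.11−0.530) × (0.3483−0.1098) = 3.600×0.2385 = 0.8586 mol/L.
C_A = C_{A0}e^(−k₁τ) = 1.372 mol/L, so C_S = C_{A0}−C_A−C_R = 1.709 mol/L; C_R/C_S = 0.502.

0.502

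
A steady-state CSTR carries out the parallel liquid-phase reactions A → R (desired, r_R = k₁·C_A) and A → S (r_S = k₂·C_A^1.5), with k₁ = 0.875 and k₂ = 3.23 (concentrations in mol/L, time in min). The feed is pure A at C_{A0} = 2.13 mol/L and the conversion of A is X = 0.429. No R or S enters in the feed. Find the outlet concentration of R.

0.180 mol/L

Exit C_A = C_{A0}(1−X) = 2.13×0.571 = 1.216 mol/L.
Rates in a CSTR are evaluated at the outlet concentration: r_R = 0.875×1.216 = 1.064, r_S = 3.23×1.216^1.5 = 4.332.
Fraction of consumed A going to R: r_R/(r_R+r_S) = 0.1972.
C_R = 0.1972·C_{A0}·X = 0.1972×2.13×0.429 = 0.180 mol/L.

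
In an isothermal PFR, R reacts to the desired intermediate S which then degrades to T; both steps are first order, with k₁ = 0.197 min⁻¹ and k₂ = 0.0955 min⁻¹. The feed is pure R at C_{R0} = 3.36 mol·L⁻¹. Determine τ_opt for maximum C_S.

7.13 min

For first-order series the maximum of C_S occurs at τ_opt = ln(k₂/k₁)/(k₂−k₁).
= ln(0.0955/0.197)/(0.0955−0.197) = ln(0.4848)/-0.1015 = -0.7241/-0.1015 = 7.13 min.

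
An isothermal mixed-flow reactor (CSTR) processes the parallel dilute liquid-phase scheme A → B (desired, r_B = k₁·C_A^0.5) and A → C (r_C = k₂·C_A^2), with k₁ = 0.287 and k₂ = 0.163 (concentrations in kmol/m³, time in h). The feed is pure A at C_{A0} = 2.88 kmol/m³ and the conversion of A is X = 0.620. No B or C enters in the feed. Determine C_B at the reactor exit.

Exit C_A = C_{A0}(1−X) = 2.88×0.380 = 1.094 kmol/m³.
Rates in a CSTR are evaluated at the outlet concentration: r_B = 0.287×1.094^0.5 = 0.3002, r_C = 0.163×1.094^2 = 0.1952.
Fraction of consumed A going to B: r_B/(r_B+r_C) = 0.6060.
C_B = 0.6060·C_{A0}·X = 0.6060×2.88×0.620 = 1.08 kmol/m³.

1.08 kmol/m³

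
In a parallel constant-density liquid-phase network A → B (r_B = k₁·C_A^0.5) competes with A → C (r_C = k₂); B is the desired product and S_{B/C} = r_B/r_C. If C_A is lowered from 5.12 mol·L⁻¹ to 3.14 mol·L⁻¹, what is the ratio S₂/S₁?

S_{B/C} = (k₁/k₂)·C_A^0.5, so S₂/S₁ = (C_{A,2}/C_{A,1})^0.5.
= (3.14/5.12)^0.5 = (0.6133)^0.5 = 0.783.
Selectivity toward B falls as C_A falls — high-concentration operation is favoured.

0.783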